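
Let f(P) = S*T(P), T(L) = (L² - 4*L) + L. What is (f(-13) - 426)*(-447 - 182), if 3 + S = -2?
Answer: 922114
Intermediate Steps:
S = -5 (S = -3 - 2 = -5)
T(L) = L² - 3*L
f(P) = -5*P*(-3 + P)
(f(-13) - 426)*(-447 - 182) = (5*(-13)*(3 - 1*(-13)) - 426)*(-447 - 182) = (5*(-13)*(3 + 13) - 426)*(-629) = (5*(-13)*16 - 426)*(-629) = (-1040 - 426)*(-629) = -1466*(-629) = 922114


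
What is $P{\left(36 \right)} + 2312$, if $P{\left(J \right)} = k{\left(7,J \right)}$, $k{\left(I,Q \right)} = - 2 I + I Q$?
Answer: $2550$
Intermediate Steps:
$P{\left(J \right)} = -14 + 7 J$ ($P{\left(J \right)} = 7 \left(-2 + J\right) = -14 + 7 J$)
$P{\left(36 \right)} + 2312 = \left(-14 + 7 \cdot 36\right) + 2312 = \left(-14 + 252\right) + 2312 = 238 + 2312 = 2550$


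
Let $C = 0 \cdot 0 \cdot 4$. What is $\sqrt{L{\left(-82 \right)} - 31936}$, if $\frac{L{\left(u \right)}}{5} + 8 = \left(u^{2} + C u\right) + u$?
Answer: $\sqrt{1234} \approx 35.128$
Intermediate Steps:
$C = 0$ ($C = 0 \cdot 4 = 0$)
$L{\left(u \right)} = -40 + 5 u + 5 u^{2}$ ($L{\left(u \right)} = -40 + 5 \left(\left(u^{2} + 0 u\right) + u\right) = -40 + 5 \left(\left(u^{2} + 0\right) + u\right) = -40 + 5 \left(u^{2} + u\right) = -40 + 5 \left(u + u^{2}\right) = -40 + \left(5 u + 5 u^{2}\right) = -40 + 5 u + 5 u^{2}$)
$\sqrt{L{\left(-82 \right)} - 31936} = \sqrt{\left(-40 + 5 \left(-82\right) + 5 \left(-82\right)^{2}\right) - 31936} = \sqrt{\left(-40 - 410 + 5 \cdot 6724\right) - 31936} = \sqrt{\left(-40 - 410 + 33620\right) - 31936} = \sqrt{33170 - 31936} = \sqrt{1234}$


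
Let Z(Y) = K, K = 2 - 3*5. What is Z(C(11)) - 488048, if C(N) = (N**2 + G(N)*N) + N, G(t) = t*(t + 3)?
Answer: -488061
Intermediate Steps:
G(t) = t*(3 + t)
C(N) = N + N**2 + N**2*(3 + N) (C(N) = (N**2 + (N*(3 + N))*N) + N = (N**2 + N**2*(3 + N)) + N = N + N**2 + N**2*(3 + N))
K = -13 (K = 2 - 15 = -13)
Z(Y) = -13
Z(C(11)) - 488048 = -13 - 488048 = -488061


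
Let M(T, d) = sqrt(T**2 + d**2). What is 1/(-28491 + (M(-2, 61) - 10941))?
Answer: -39432/1554878899 - 5*sqrt(149)/1554878899 ≈ -2.5399e-5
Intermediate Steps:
1/(-28491 + (M(-2, 61) - 10941)) = 1/(-28491 + (sqrt((-2)**2 + 61**2) - 10941)) = 1/(-28491 + (sqrt(4 + 3721) - 10941)) = 1/(-28491 + (sqrt(3725) - 10941)) = 1/(-28491 + (5*sqrt(149) - 10941)) = 1/(-28491 + (-10941 + 5*sqrt(149))) = 1/(-39432 + 5*sqrt(149))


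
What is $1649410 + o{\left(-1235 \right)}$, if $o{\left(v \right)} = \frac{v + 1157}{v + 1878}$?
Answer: $\frac{1060570552}{643} \approx 1.6494 \cdot 10^{6}$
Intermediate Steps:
$o{\left(v \right)} = \frac{1157 + v}{1878 + v}$
$1649410 + o{\left(-1235 \right)} = 1649410 + \frac{1157 - 1235}{1878 - 1235} = 1649410 + \frac{1}{643} \left(-78\right) = 1649410 - \frac{78}{643} = \frac{1060570552}{643}$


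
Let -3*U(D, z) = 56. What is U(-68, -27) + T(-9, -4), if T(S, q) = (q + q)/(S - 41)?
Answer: -1388/75 ≈ -18.507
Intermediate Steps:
U(D, z) = -56/3 (U(D, z) = -⅓*56 = -56/3)
T(S, q) = 2*q/(-41 + S) (T(S, q) = (2*q)/(-41 + S) = 2*q/(-41 + S))
U(-68, -27) + T(-9, -4) = -56/3 + 2*(-4)/(-41 - 9) = -56/3 + 2*(-4)/(-50) = -56/3 + 2*(-4)*(-1/50) = -56/3 + 4/25 = -1388/75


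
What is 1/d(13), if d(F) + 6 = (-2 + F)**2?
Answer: 1/115 ≈ 0.0086956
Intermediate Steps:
d(F) = -6 + (-2 + F)**2
1/d(13) = 1/(-6 + (-2 + 13)**2) = 1/(-6 + 11**2) = 1/(-6 + 121) = 1/115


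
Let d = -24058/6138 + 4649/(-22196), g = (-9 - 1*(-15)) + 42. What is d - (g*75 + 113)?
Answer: -8168034067/2197404 ≈ -3717.1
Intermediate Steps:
g = 48 (g = (-9 + 15) + 42 = 6 + 42 = 48)
d = -9073015/2197404 (d = -24058*1/6138 + 4649*(-1/22196) = -12029/3069 - 4649/22196 = -9073015/2197404 ≈ -4.1290)
d - (g*75 + 113) = -9073015/2197404 - (48*75 + 113) = -9073015/2197404 - (3600 + 113) = -9073015/2197404 - 1*3713 = -9073015/2197404 - 3713 = -8168034067/2197404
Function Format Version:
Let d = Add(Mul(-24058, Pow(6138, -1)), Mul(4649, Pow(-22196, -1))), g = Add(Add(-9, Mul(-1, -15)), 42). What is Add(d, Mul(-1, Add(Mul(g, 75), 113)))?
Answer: Rational(-8168034067, 2197404) ≈ -3717.1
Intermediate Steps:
g = 48 (g = Add(Add(-9, 15), 42) = Add(6, 42) = 48)
d = Rational(-9073015, 2197404) (d = Add(Mul(-24058, Rational(1, 6138)), Mul(4649, Rational(-1, 22196))) = Add(Rational(-12029, 3069), Rational(-4649, 22196)) = Rational(-9073015, 2197404) ≈ -4.1290)
Add(d, Mul(-1, Add(Mul(g, 75), 113))) = Add(Rational(-9073015, 2197404), Mul(-1, Add(Mul(48, 75), 113))) = Add(Rational(-9073015, 2197404), Mul(-1, Add(3600, 113))) = Add(Rational(-9073015, 2197404), Mul(-1, 3713)) = Add(Rational(-9073015, 2197404), -3713) = Rational(-8168034067, 2197404)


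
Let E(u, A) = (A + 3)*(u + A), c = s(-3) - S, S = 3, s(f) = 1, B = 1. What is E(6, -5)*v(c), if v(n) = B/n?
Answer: 1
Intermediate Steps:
c = -2 (c = 1 - 1*3 = 1 - 3 = -2)
E(u, A) = (3 + A)*(A + u)
v(n) = 1/n
E(6, -5)*v(c) = ((-5)² + 3*(-5) + 3*6 - 5*6)/(-2) = (25 - 15 + 18 - 30)*(-½) = -2*(-½) = 1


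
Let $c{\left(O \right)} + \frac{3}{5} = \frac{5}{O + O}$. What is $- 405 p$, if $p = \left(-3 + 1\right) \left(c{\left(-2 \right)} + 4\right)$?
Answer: $\frac{3483}{2} \approx 1741.5$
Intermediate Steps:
$c{\left(O \right)} = - \frac{3}{5} + \frac{5}{2 O}$ ($c{\left(O \right)} = - \frac{3}{5} + \frac{5}{O + O} = - \frac{3}{5} + \frac{5}{2 O}$)
$p = - \frac{43}{10}$ ($p = \left(-3 + 1\right) \left(\frac{25 - -12}{10 \left(-2\right)} + 4\right) = - 2 \left(\frac{1}{10} \left(- \frac{1}{2}\right) \left(25 + 12\right) + 4\right) = - 2 \left(\frac{1}{10} \left(- \frac{1}{2}\right) 37 + 4\right) = - 2 \left(- \frac{37}{20} + 4\right) = \left(-2\right) \frac{43}{20} = - \frac{43}{10} \approx -4.3$)
$- 405 p = \left(-405\right) \left(- \frac{43}{10}\right) = \frac{3483}{2}$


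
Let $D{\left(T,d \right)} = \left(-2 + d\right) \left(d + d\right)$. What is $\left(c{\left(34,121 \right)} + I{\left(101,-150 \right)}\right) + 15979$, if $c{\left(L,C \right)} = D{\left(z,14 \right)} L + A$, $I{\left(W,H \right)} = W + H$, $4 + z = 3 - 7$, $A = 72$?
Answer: $27426$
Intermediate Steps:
$z = -8$ ($z = -4 + \left(3 - 7\right) = -4 - 4 = -8$)
$D{\left(T,d \right)} = 2 d \left(-2 + d\right)$ ($D{\left(T,d \right)} = \left(-2 + d\right) 2 d = 2 d \left(-2 + d\right)$)
$I{\left(W,H \right)} = H + W$
$c{\left(L,C \right)} = 72 + 336 L$ ($c{\left(L,C \right)} = 2 \cdot 14 \left(-2 + 14\right) L + 72 = 2 \cdot 14 \cdot 12 L + 72 = 336 L + 72 = 72 + 336 L$)
$\left(c{\left(34,121 \right)} + I{\left(101,-150 \right)}\right) + 15979 = \left(\left(72 + 336 \cdot 34\right) + \left(-150 + 101\right)\right) + 15979 = \left(\left(72 + 11424\right) - 49\right) + 15979 = \left(11496 - 49\right) + 15979 = 11447 + 15979 = 27426$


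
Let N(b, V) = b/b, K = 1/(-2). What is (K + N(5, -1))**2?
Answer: 1/4 ≈ 0.25000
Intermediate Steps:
K = -1/2 ≈ -0.50000
N(b, V) = 1
(K + N(5, -1))**2 = (-1/2 + 1)**2 = (1/2)**2 = 1/4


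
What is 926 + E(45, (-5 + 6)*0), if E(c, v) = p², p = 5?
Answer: 951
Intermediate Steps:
E(c, v) = 25 (E(c, v) = 5² = 25)
926 + E(45, (-5 + 6)*0) = 926 + 25 = 951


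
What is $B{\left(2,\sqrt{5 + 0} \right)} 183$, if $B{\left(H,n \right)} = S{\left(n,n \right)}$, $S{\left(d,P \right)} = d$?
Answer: $183 \sqrt{5} \approx 409.2$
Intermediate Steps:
$B{\left(H,n \right)} = n$
$B{\left(2,\sqrt{5 + 0} \right)} 183 = \sqrt{5 + 0} \cdot 183 = \sqrt{5} \cdot 183 = 183 \sqrt{5}$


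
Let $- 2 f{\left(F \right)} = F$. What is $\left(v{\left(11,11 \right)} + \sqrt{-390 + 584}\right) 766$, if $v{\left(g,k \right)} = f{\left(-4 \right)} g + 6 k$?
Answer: $67408 + 766 \sqrt{194} \approx 78077.0$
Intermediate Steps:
$f{\left(F \right)} = - \frac{F}{2}$
$v{\left(g,k \right)} = 2 g + 6 k$ ($v{\left(g,k \right)} = \left(- \frac{1}{2}\right) \left(-4\right) g + 6 k = 2 g + 6 k$)
$\left(v{\left(11,11 \right)} + \sqrt{-390 + 584}\right) 766 = \left(\left(2 \cdot 11 + 6 \cdot 11\right) + \sqrt{-390 + 584}\right) 766 = \left(\left(22 + 66\right) + \sqrt{194}\right) 766 = \left(88 + \sqrt{194}\right) 766 = 67408 + 766 \sqrt{194}$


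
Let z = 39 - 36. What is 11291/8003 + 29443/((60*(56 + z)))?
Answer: 275602469/28330620 ≈ 9.7281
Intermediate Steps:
z = 3
11291/8003 + 29443/((60*(56 + z))) = 11291/8003 + 29443/((60*(56 + 3))) = 11291*(1/8003) + 29443/((60*59)) = 11291/8003 + 29443/3540 = 275602469/28330620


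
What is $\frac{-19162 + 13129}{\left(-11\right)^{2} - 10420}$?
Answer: $\frac{2011}{3433} \approx 0.58578$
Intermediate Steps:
$\frac{-19162 + 13129}{\left(-11\right)^{2} - 10420} = - \frac{6033}{121 - 10420} = - \frac{6033}{-10299} = \left(-6033\right) \left(- \frac{1}{10299}\right) = \frac{2011}{3433}$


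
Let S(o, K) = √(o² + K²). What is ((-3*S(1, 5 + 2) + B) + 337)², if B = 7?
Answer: 118786 - 10320*√2 ≈ 1.0419e+5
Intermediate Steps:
S(o, K) = √(K² + o²)
((-3*S(1, 5 + 2) + B) + 337)² = ((-3*√((5 + 2)² + 1²) + 7) + 337)² = ((-3*√(7² + 1) + 7) + 337)² = ((-3*√(49 + 1) + 7) + 337)² = ((-15*√2 + 7) + 337)² = ((7 - 15*√2) + 337)² = (344 - 15*√2)²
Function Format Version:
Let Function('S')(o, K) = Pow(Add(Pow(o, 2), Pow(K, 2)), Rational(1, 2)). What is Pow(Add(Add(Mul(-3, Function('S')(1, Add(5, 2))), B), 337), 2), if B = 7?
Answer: Add(118786, Mul(-10320, Pow(2, Rational(1, 2)))) ≈ 1.0419e+5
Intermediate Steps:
Function('S')(o, K) = Pow(Add(Pow(K, 2), Pow(o, 2)), Rational(1, 2))
Pow(Add(Add(Mul(-3, Function('S')(1, Add(5, 2))), B), 337), 2) = Pow(Add(Add(Mul(-3, Pow(Add(Pow(Add(5, 2), 2), Pow(1, 2)), Rational(1, 2))), 7), 337), 2) = Pow(Add(Add(Mul(-3, Pow(Add(Pow(7, 2), 1), Rational(1, 2))), 7), 337), 2) = Pow(Add(Add(Mul(-3, Pow(Add(49, 1), Rational(1, 2))), 7), 337), 2) = Pow(Add(Add(Mul(-3, Pow(50, Rational(1, 2))), 7), 337), 2) = Pow(Add(Add(Mul(-3, Mul(5, Pow(2, Rational(1, 2)))), 7), 337), 2) = Pow(Add(Add(Mul(-15, Pow(2, Rational(1, 2))), 7), 337), 2) = Pow(Add(Add(7, Mul(-15, Pow(2, Rational(1, 2)))), 337), 2) = Pow(Add(344, Mul(-15, Pow(2, Rational(1, 2)))), 2)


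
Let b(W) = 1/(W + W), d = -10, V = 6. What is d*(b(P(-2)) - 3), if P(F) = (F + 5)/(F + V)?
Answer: 70/3 ≈ 23.333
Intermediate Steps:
P(F) = (5 + F)/(6 + F) (P(F) = (F + 5)/(F + 6) = (5 + F)/(6 + F))
b(W) = 1/(2*W)
d*(b(P(-2)) - 3) = -10*(1/(2*(((5 - 2)/(6 - 2)))) - 3) = -10*(1/(2*((3/4))) - 3) = -10*(1/(2*(((1/4)*3))) - 3) = -10*(1/(2*(3/4)) - 3) = -10*((1/2)*(4/3) - 3) = -10*(2/3 - 3) = -10*(-7/3) = 70/3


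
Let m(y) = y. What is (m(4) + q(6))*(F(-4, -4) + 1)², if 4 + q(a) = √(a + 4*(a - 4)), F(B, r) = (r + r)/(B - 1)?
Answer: 169*√14/25 ≈ 25.294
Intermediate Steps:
F(B, r) = 2*r/(-1 + B) (F(B, r) = (2*r)/(-1 + B) = 2*r/(-1 + B))
q(a) = -4 + √(-16 + 5*a) (q(a) = -4 + √(a + 4*(a - 4)) = -4 + √(a + 4*(-4 + a)) = -4 + √(a + (-16 + 4*a)) = -4 + √(-16 + 5*a))
(m(4) + q(6))*(F(-4, -4) + 1)² = (4 + (-4 + √(-16 + 5*6)))*(2*(-4)/(-1 - 4) + 1)² = (4 + (-4 + √(-16 + 30)))*(2*(-4)/(-5) + 1)² = (4 + (-4 + √14))*(2*(-4)*(-⅕) + 1)² = √14*(8/5 + 1)² = √14*(13/5)² = √14*(169/25) = 169*√14/25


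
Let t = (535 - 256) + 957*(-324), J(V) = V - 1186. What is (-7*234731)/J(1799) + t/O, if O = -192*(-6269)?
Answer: -659308130491/245945408 ≈ -2680.7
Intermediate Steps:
J(V) = -1186 + V
t = -309789 (t = 279 - 310068 = -309789)
O = 1203648
(-7*234731)/J(1799) + t/O = (-7*234731)/(-1186 + 1799) - 309789/1203648 = -1643117/613 - 309789*1/1203648 = -1643117*1/613 - 103263/401216 = -1643117/613 - 103263/401216 = -659308130491/245945408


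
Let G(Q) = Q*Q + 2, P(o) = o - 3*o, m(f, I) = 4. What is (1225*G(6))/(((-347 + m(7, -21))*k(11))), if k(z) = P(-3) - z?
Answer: 190/7 ≈ 27.143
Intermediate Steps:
P(o) = -2*o
k(z) = 6 - z (k(z) = -2*(-3) - z = 6 - z)
G(Q) = 2 + Q**2 (G(Q) = Q**2 + 2 = 2 + Q**2)
(1225*G(6))/(((-347 + m(7, -21))*k(11))) = (1225*(2 + 6**2))/(((-347 + 4)*(6 - 1*11))) = (1225*(2 + 36))/((-343*(6 - 11))) = (1225*38)/((-343*(-5))) = 46550/1715 = 46550*(1/1715) = 190/7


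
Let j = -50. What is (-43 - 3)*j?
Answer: 2300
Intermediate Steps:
(-43 - 3)*j = (-43 - 3)*(-50) = -46*(-50) = 2300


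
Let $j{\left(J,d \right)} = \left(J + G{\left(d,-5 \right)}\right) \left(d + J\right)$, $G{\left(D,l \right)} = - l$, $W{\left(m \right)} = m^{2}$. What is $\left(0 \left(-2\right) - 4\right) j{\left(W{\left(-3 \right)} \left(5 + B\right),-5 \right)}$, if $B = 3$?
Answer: $-20636$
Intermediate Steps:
$j{\left(J,d \right)} = \left(5 + J\right) \left(J + d\right)$ ($j{\left(J,d \right)} = \left(J - -5\right) \left(d + J\right) = \left(J + 5\right) \left(J + d\right) = \left(5 + J\right) \left(J + d\right)$)
$\left(0 \left(-2\right) - 4\right) j{\left(W{\left(-3 \right)} \left(5 + B\right),-5 \right)} = \left(0 \left(-2\right) - 4\right) \left(\left(\left(-3\right)^{2} \left(5 + 3\right)\right)^{2} + 5 \left(-3\right)^{2} \left(5 + 3\right) + 5 \left(-5\right) + \left(-3\right)^{2} \left(5 + 3\right) \left(-5\right)\right) = \left(0 - 4\right) \left(\left(9 \cdot 8\right)^{2} + 5 \cdot 9 \cdot 8 - 25 + 9 \cdot 8 \left(-5\right)\right) = - 4 \left(72^{2} + 5 \cdot 72 - 25 + 72 \left(-5\right)\right) = - 4 \left(5184 + 360 - 25 - 360\right) = \left(-4\right) 5159 = -20636$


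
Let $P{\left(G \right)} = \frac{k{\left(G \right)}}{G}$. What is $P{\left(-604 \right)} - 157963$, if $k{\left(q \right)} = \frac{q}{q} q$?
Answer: $-157962$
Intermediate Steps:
$k{\left(q \right)} = q$ ($k{\left(q \right)} = 1 q = q$)
$P{\left(G \right)} = 1$ ($P{\left(G \right)} = \frac{G}{G} = 1$)
$P{\left(-604 \right)} - 157963 = 1 - 157963 = -157962$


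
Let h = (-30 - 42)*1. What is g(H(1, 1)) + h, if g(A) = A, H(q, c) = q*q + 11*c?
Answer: -60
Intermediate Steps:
h = -72 (h = -72*1 = -72)
H(q, c) = q² + 11*c
g(H(1, 1)) + h = (1² + 11*1) - 72 = (1 + 11) - 72 = 12 - 72 = -60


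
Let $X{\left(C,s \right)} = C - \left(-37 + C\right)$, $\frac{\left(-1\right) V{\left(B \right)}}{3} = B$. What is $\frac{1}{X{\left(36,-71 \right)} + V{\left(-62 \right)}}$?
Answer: $\frac{1}{223} \approx 0.0044843$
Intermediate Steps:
$V{\left(B \right)} = - 3 B$
$X{\left(C,s \right)} = 37$
$\frac{1}{X{\left(36,-71 \right)} + V{\left(-62 \right)}} = \frac{1}{37 - -186} = \frac{1}{37 + 186} = \frac{1}{223}$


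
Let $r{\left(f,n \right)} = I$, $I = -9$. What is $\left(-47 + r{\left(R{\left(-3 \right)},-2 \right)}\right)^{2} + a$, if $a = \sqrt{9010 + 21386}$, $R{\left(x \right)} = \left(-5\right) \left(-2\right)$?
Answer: $3136 + 2 \sqrt{7599} \approx 3310.3$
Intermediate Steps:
$R{\left(x \right)} = 10$
$r{\left(f,n \right)} = -9$
$a = 2 \sqrt{7599}$ ($a = \sqrt{30396} = 2 \sqrt{7599} \approx 174.34$)
$\left(-47 + r{\left(R{\left(-3 \right)},-2 \right)}\right)^{2} + a = \left(-47 - 9\right)^{2} + 2 \sqrt{7599} = \left(-56\right)^{2} + 2 \sqrt{7599} = 3136 + 2 \sqrt{7599}$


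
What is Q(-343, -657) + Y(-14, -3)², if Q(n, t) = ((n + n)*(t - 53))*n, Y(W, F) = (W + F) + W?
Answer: -167060619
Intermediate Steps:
Y(W, F) = F + 2*W (Y(W, F) = (F + W) + W = F + 2*W)
Q(n, t) = 2*n²*(-53 + t) (Q(n, t) = ((2*n)*(-53 + t))*n = (2*n*(-53 + t))*n = 2*n²*(-53 + t))
Q(-343, -657) + Y(-14, -3)² = 2*(-343)²*(-53 - 657) + (-3 + 2*(-14))² = 2*117649*(-710) + (-3 - 28)² = -167061580 + (-31)² = -167061580 + 961 = -167060619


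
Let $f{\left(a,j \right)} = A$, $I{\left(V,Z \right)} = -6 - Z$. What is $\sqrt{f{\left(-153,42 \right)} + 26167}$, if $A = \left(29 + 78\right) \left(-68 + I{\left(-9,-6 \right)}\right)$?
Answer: $3 \sqrt{2099} \approx 137.44$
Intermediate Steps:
$A = -7276$ ($A = \left(29 + 78\right) \left(-68 - 0\right) = 107 \left(-68 + \left(-6 + 6\right)\right) = 107 \left(-68 + 0\right) = 107 \left(-68\right) = -7276$)
$f{\left(a,j \right)} = -7276$
$\sqrt{f{\left(-153,42 \right)} + 26167} = \sqrt{-7276 + 26167} = \sqrt{18891} = 3 \sqrt{2099}$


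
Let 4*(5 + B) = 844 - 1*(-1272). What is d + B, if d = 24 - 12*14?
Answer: 380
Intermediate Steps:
B = 524 (B = -5 + (844 - 1*(-1272))/4 = -5 + (844 + 1272)/4 = -5 + (1/4)*2116 = -5 + 529 = 524)
d = -144 (d = 24 - 168 = -144)
d + B = -144 + 524 = 380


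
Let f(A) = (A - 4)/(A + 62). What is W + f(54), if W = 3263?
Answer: 189279/58 ≈ 3263.4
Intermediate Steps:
f(A) = (-4 + A)/(62 + A)
W + f(54) = 3263 + (-4 + 54)/(62 + 54) = 3263 + 50/116 = 3263 + (1/116)*50 = 3263 + 25/58 = 189279/58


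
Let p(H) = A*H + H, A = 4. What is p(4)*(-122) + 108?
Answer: -2332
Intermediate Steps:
p(H) = 5*H (p(H) = 4*H + H = 5*H)
p(4)*(-122) + 108 = (5*4)*(-122) + 108 = 20*(-122) + 108 = -2440 + 108 = -2332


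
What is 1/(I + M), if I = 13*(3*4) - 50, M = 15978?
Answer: 1/16084 ≈ 6.2174e-5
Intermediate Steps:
I = 106 (I = 13*12 - 50 = 156 - 50 = 106)
1/(I + M) = 1/(106 + 15978) = 1/16084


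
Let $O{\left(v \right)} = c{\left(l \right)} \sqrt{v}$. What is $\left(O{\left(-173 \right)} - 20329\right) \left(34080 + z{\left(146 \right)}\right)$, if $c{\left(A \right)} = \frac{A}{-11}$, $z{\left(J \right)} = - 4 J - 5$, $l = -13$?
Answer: $-680838539 + \frac{435383 i \sqrt{173}}{11} \approx -6.8084 \cdot 10^{8} + 5.206 \cdot 10^{5} i$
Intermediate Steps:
$z{\left(J \right)} = -5 - 4 J$
$c{\left(A \right)} = - \frac{A}{11}$ ($c{\left(A \right)} = A \left(- \frac{1}{11}\right) = - \frac{A}{11}$)
$O{\left(v \right)} = \frac{13 \sqrt{v}}{11}$ ($O{\left(v \right)} = \left(- \frac{1}{11}\right) \left(-13\right) \sqrt{v} = \frac{13 \sqrt{v}}{11}$)
$\left(O{\left(-173 \right)} - 20329\right) \left(34080 + z{\left(146 \right)}\right) = \left(\frac{13 \sqrt{-173}}{11} - 20329\right) \left(34080 - 589\right) = \left(\frac{13 i \sqrt{173}}{11} - 20329\right) \left(34080 - 589\right) = \left(-20329 + \frac{13 i \sqrt{173}}{11}\right) 33491 = -680838539 + \frac{435383 i \sqrt{173}}{11}$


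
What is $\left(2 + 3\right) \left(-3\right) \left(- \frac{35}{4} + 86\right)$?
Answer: $- \frac{4635}{4} \approx -1158.8$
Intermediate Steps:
$\left(2 + 3\right) \left(-3\right) \left(- \frac{35}{4} + 86\right) = 5 \left(-3\right) \left(\left(-35\right) \frac{1}{4} + 86\right) = - 15 \left(- \frac{35}{4} + 86\right) = \left(-15\right) \frac{309}{4} = - \frac{4635}{4}$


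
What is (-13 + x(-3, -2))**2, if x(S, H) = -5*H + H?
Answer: 25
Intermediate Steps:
x(S, H) = -4*H
(-13 + x(-3, -2))**2 = (-13 - 4*(-2))**2 = (-13 + 8)**2 = (-5)**2 = 25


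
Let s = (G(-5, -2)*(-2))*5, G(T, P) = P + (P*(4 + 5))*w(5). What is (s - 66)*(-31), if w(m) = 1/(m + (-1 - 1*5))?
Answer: 7006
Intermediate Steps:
w(m) = 1/(-6 + m) (w(m) = 1/(m + (-1 - 5)) = 1/(m - 6) = 1/(-6 + m))
G(T, P) = -8*P (G(T, P) = P + (P*(4 + 5))/(-6 + 5) = P + (P*9)/(-1) = P + (9*P)*(-1) = P - 9*P = -8*P)
s = -160 (s = (-8*(-2)*(-2))*5 = (16*(-2))*5 = -32*5 = -160)
(s - 66)*(-31) = (-160 - 66)*(-31) = -226*(-31) = 7006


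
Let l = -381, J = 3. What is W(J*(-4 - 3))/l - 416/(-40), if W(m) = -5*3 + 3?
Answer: 6624/635 ≈ 10.431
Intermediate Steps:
W(m) = -12 (W(m) = -15 + 3 = -12)
W(J*(-4 - 3))/l - 416/(-40) = -12/(-381) - 416/(-40) = -12*(-1/381) - 416*(-1/40) = 4/127 + 52/5 = 6624/635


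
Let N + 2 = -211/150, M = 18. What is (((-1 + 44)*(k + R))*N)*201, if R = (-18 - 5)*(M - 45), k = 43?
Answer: -488767412/25 ≈ -1.9551e+7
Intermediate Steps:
R = 621 (R = (-18 - 5)*(18 - 45) = -23*(-27) = 621)
N = -511/150 (N = -2 - 211/150 = -511/150 ≈ -3.4067)
(((-1 + 44)*(k + R))*N)*201 = (((-1 + 44)*(43 + 621))*(-511/150))*201 = ((43*664)*(-511/150))*201 = (28552*(-511/150))*201 = -7295036/75*201 = -488767412/25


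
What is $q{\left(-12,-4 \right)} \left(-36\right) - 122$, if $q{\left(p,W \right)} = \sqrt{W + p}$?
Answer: $-122 - 144 i \approx -122.0 - 144.0 i$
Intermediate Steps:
$q{\left(-12,-4 \right)} \left(-36\right) - 122 = \sqrt{-4 - 12} \left(-36\right) - 122 = \sqrt{-16} \left(-36\right) - 122 = 4 i \left(-36\right) - 122 = - 144 i - 122 = -122 - 144 i$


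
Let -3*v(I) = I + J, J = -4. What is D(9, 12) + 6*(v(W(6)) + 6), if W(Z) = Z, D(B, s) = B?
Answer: 41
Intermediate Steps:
v(I) = 4/3 - I/3 (v(I) = -(I - 4)/3 = -(-4 + I)/3 = 4/3 - I/3)
D(9, 12) + 6*(v(W(6)) + 6) = 9 + 6*((4/3 - ⅓*6) + 6) = 9 + 6*((4/3 - 2) + 6) = 9 + 6*(-⅔ + 6) = 9 + 6*(16/3) = 9 + 32 = 41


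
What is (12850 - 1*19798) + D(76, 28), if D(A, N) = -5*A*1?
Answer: -7328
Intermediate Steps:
D(A, N) = -5*A
(12850 - 1*19798) + D(76, 28) = (12850 - 1*19798) - 5*76 = (12850 - 19798) - 380 = -6948 - 380 = -7328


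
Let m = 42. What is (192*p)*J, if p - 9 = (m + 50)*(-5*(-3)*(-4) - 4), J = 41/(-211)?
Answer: 46279488/211 ≈ 2.1933e+5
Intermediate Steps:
J = -41/211 (J = 41*(-1/211) = -41/211 ≈ -0.19431)
p = -5879 (p = 9 + (42 + 50)*(-5*(-3)*(-4) - 4) = 9 + 92*(15*(-4) - 4) = 9 + 92*(-60 - 4) = 9 + 92*(-64) = 9 - 5888 = -5879)
(192*p)*J = (192*(-5879))*(-41/211) = -1128768*(-41/211) = 46279488/211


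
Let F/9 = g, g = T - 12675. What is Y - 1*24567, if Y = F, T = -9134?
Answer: -220848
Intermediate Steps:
g = -21809 (g = -9134 - 12675 = -21809)
F = -196281 (F = 9*(-21809) = -196281)
Y = -196281
Y - 1*24567 = -196281 - 1*24567 = -196281 - 24567 = -220848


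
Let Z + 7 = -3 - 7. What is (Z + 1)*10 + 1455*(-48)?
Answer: -70000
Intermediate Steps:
Z = -17 (Z = -7 + (-3 - 7) = -7 - 10 = -17)
(Z + 1)*10 + 1455*(-48) = (-17 + 1)*10 + 1455*(-48) = -16*10 - 69840 = -160 - 69840 = -70000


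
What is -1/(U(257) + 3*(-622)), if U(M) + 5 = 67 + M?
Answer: 1/1547 ≈ 0.00064641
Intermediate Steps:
U(M) = 62 + M (U(M) = -5 + (67 + M) = 62 + M)
-1/(U(257) + 3*(-622)) = -1/((62 + 257) + 3*(-622)) = -1/(319 - 1866) = -1/(-1547) = -1*(-1/1547) = 1/1547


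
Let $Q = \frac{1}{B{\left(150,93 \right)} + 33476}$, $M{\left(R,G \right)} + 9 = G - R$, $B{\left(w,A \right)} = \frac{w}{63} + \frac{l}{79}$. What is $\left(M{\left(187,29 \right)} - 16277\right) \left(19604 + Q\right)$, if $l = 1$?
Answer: $- \frac{17904539673475876}{55540655} \approx -3.2237 \cdot 10^{8}$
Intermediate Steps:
$B{\left(w,A \right)} = \frac{1}{79} + \frac{w}{63}$ ($B{\left(w,A \right)} = \frac{w}{63} + 1 \cdot \frac{1}{79} = w \frac{1}{63} + 1 \cdot \frac{1}{79} = \frac{w}{63} + \frac{1}{79} = \frac{1}{79} + \frac{w}{63}$)
$M{\left(R,G \right)} = -9 + G - R$ ($M{\left(R,G \right)} = -9 + \left(G - R\right) = -9 + G - R$)
$Q = \frac{1659}{55540655}$ ($Q = \frac{1}{\left(\frac{1}{79} + \frac{1}{63} \cdot 150\right) + 33476} = \frac{1}{\left(\frac{1}{79} + \frac{50}{21}\right) + 33476} = \frac{1}{\frac{3971}{1659} + 33476} = \frac{1}{\frac{55540655}{1659}} = \frac{1659}{55540655} \approx 2.987 \cdot 10^{-5}$)
$\left(M{\left(187,29 \right)} - 16277\right) \left(19604 + Q\right) = \left(\left(-9 + 29 - 187\right) - 16277\right) \left(19604 + \frac{1659}{55540655}\right) = \left(\left(-9 + 29 - 187\right) - 16277\right) \frac{1088819002279}{55540655} = \left(-167 - 16277\right) \frac{1088819002279}{55540655} = \left(-16444\right) \frac{1088819002279}{55540655} = - \frac{17904539673475876}{55540655}$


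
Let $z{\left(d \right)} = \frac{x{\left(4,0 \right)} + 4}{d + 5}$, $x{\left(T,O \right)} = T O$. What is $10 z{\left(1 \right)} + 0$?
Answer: $\frac{20}{3} \approx 6.6667$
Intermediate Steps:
$x{\left(T,O \right)} = O T$
$z{\left(d \right)} = \frac{4}{5 + d}$ ($z{\left(d \right)} = \frac{0 \cdot 4 + 4}{d + 5} = \frac{0 + 4}{5 + d} = \frac{4}{5 + d}$)
$10 z{\left(1 \right)} + 0 = 10 \frac{4}{5 + 1} + 0 = 10 \cdot \frac{4}{6} + 0 = 10 \cdot 4 \cdot \frac{1}{6} + 0 = 10 \cdot \frac{2}{3} + 0 = \frac{20}{3} + 0 = \frac{20}{3}$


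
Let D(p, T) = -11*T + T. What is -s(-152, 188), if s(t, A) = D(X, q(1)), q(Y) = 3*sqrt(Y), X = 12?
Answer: 30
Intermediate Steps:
D(p, T) = -10*T
s(t, A) = -30 (s(t, A) = -30*sqrt(1) = -30)
-s(-152, 188) = -1*(-30) = 30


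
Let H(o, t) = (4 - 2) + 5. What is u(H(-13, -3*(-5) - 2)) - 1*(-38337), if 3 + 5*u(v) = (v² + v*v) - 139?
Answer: 191641/5 ≈ 38328.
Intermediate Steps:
H(o, t) = 7 (H(o, t) = 2 + 5 = 7)
u(v) = -142/5 + 2*v²/5 (u(v) = -⅗ + ((v² + v*v) - 139)/5 = -⅗ + ((v² + v²) - 139)/5 = -⅗ + (2*v² - 139)/5 = -⅗ + (-139 + 2*v²)/5 = -⅗ + (-139/5 + 2*v²/5) = -142/5 + 2*v²/5)
u(H(-13, -3*(-5) - 2)) - 1*(-38337) = (-142/5 + (⅖)*7²) - 1*(-38337) = (-142/5 + (⅖)*49) + 38337 = (-142/5 + 98/5) + 38337 = -44/5 + 38337 = 191641/5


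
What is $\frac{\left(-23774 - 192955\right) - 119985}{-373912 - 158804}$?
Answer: $\frac{56119}{88786} \approx 0.63207$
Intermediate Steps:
$\frac{\left(-23774 - 192955\right) - 119985}{-373912 - 158804} = \frac{-216729 - 119985}{-532716} = \left(-336714\right) \left(- \frac{1}{532716}\right) = \frac{56119}{88786}$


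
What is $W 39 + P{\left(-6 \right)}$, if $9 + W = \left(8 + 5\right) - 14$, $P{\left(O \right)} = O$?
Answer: $-396$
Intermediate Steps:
$W = -10$ ($W = -9 + \left(\left(8 + 5\right) - 14\right) = -9 + \left(13 - 14\right) = -9 - 1 = -10$)
$W 39 + P{\left(-6 \right)} = \left(-10\right) 39 - 6 = -390 - 6 = -396$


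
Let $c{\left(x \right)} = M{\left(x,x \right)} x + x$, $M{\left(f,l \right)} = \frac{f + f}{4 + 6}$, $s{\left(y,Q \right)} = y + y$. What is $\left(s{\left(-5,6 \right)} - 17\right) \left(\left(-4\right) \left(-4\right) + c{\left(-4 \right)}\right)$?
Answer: $- \frac{2052}{5} \approx -410.4$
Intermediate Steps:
$s{\left(y,Q \right)} = 2 y$
$M{\left(f,l \right)} = \frac{f}{5}$ ($M{\left(f,l \right)} = \frac{2 f}{10} = 2 f \frac{1}{10} = \frac{f}{5}$)
$c{\left(x \right)} = x + \frac{x^{2}}{5}$ ($c{\left(x \right)} = \frac{x}{5} x + x = \frac{x^{2}}{5} + x = x + \frac{x^{2}}{5}$)
$\left(s{\left(-5,6 \right)} - 17\right) \left(\left(-4\right) \left(-4\right) + c{\left(-4 \right)}\right) = \left(2 \left(-5\right) - 17\right) \left(\left(-4\right) \left(-4\right) + \frac{1}{5} \left(-4\right) \left(5 - 4\right)\right) = \left(-10 - 17\right) \left(16 + \frac{1}{5} \left(-4\right) 1\right) = - 27 \left(16 - \frac{4}{5}\right) = \left(-27\right) \frac{76}{5} = - \frac{2052}{5}$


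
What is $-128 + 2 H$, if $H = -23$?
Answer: $-174$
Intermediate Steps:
$-128 + 2 H = -128 + 2 \left(-23\right) = -128 - 46 = -174$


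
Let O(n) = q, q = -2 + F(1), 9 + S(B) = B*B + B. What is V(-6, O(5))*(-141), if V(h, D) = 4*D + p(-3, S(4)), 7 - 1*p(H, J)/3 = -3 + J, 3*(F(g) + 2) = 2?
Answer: 2303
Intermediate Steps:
F(g) = -4/3 (F(g) = -2 + (1/3)*2 = -2 + 2/3 = -4/3)
S(B) = -9 + B + B**2 (S(B) = -9 + (B*B + B) = -9 + (B**2 + B) = -9 + (B + B**2) = -9 + B + B**2)
p(H, J) = 30 - 3*J (p(H, J) = 21 - 3*(-3 + J) = 21 + (9 - 3*J) = 30 - 3*J)
q = -10/3 (q = -2 - 4/3 = -10/3 ≈ -3.3333)
O(n) = -10/3
V(h, D) = -3 + 4*D (V(h, D) = 4*D + (30 - 3*(-9 + 4 + 4**2)) = 4*D + (30 - 3*(-9 + 4 + 16)) = 4*D + (30 - 3*11) = 4*D + (30 - 33) = 4*D - 3 = -3 + 4*D)
V(-6, O(5))*(-141) = (-3 + 4*(-10/3))*(-141) = (-3 - 40/3)*(-141) = -49/3*(-141) = 2303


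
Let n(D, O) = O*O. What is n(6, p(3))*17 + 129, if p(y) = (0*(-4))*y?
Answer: 129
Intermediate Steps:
p(y) = 0 (p(y) = 0*y = 0)
n(D, O) = O**2
n(6, p(3))*17 + 129 = 0**2*17 + 129 = 0*17 + 129 = 0 + 129 = 129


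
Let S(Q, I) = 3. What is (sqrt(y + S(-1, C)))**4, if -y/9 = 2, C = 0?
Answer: 225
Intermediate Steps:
y = -18 (y = -9*2 = -18)
(sqrt(y + S(-1, C)))**4 = (sqrt(-18 + 3))**4 = (sqrt(-15))**4 = (I*sqrt(15))**4 = 225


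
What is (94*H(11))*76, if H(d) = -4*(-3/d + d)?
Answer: -3371968/11 ≈ -3.0654e+5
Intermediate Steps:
H(d) = -4*d + 12/d (H(d) = -4*(d - 3/d) = -4*d + 12/d)
(94*H(11))*76 = (94*(-4*11 + 12/11))*76 = (94*(-44 + 12*(1/11)))*76 = (94*(-44 + 12/11))*76 = (94*(-472/11))*76 = -44368/11*76 = -3371968/11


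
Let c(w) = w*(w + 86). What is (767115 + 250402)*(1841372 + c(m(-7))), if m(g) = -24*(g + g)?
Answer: 2017903083788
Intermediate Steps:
m(g) = -48*g
c(w) = w*(86 + w)
(767115 + 250402)*(1841372 + c(m(-7))) = (767115 + 250402)*(1841372 + (-48*(-7))*(86 - 48*(-7))) = 1017517*(1841372 + 336*(86 + 336)) = 1017517*(1841372 + 336*422) = 1017517*(1841372 + 141792) = 1017517*1983164 = 2017903083788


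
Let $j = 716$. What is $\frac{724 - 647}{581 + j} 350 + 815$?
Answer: $\frac{1084005}{1297} \approx 835.78$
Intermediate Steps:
$\frac{724 - 647}{581 + j} 350 + 815 = \frac{724 - 647}{581 + 716} \cdot 350 + 815 = \frac{77}{1297} \cdot 350 + 815 = \frac{26950}{1297} + 815 = \frac{1084005}{1297}$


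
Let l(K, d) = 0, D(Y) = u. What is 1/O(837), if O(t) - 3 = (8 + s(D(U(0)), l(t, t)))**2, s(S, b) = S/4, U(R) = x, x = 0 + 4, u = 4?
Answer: 1/84 ≈ 0.011905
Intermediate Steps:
x = 4
U(R) = 4
D(Y) = 4
s(S, b) = S/4 (s(S, b) = S*(1/4) = S/4)
O(t) = 84 (O(t) = 3 + (8 + (1/4)*4)**2 = 3 + (8 + 1)**2 = 3 + 9**2 = 3 + 81 = 84)
1/O(837) = 1/84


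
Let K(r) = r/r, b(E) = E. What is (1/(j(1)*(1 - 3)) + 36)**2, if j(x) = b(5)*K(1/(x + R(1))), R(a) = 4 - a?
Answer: 128881/100 ≈ 1288.8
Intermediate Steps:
K(r) = 1
j(x) = 5 (j(x) = 5*1 = 5)
(1/(j(1)*(1 - 3)) + 36)**2 = (1/(5*(1 - 3)) + 36)**2 = (1/(5*(-2)) + 36)**2 = (1/(-10) + 36)**2 = (-1/10 + 36)**2 = (359/10)**2 = 128881/100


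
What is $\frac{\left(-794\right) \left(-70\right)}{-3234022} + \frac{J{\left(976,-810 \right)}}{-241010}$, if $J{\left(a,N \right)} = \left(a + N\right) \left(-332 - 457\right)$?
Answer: $\frac{9322215037}{17714355505} \approx 0.52625$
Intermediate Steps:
$J{\left(a,N \right)} = - 789 N - 789 a$ ($J{\left(a,N \right)} = \left(N + a\right) \left(-789\right) = - 789 N - 789 a$)
$\frac{\left(-794\right) \left(-70\right)}{-3234022} + \frac{J{\left(976,-810 \right)}}{-241010} = \frac{\left(-794\right) \left(-70\right)}{-3234022} + \frac{\left(-789\right) \left(-810\right) - 770064}{-241010} = 55580 \left(- \frac{1}{3234022}\right) + \left(639090 - 770064\right) \left(- \frac{1}{241010}\right) = - \frac{27790}{1617011} - - \frac{65487}{120505} = - \frac{27790}{1617011} + \frac{65487}{120505} = \frac{9322215037}{17714355505}$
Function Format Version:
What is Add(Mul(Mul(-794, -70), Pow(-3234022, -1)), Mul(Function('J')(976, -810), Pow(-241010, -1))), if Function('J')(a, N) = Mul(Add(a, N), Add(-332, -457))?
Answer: Rational(9322215037, 17714355505) ≈ 0.52625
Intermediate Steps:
Function('J')(a, N) = Add(Mul(-789, N), Mul(-789, a)) (Function('J')(a, N) = Mul(Add(N, a), -789) = Add(Mul(-789, N), Mul(-789, a)))
Add(Mul(Mul(-794, -70), Pow(-3234022, -1)), Mul(Function('J')(976, -810), Pow(-241010, -1))) = Add(Mul(Mul(-794, -70), Pow(-3234022, -1)), Mul(Add(Mul(-789, -810), Mul(-789, 976)), Pow(-241010, -1))) = Add(Mul(55580, Rational(-1, 3234022)), Mul(Add(639090, -770064), Rational(-1, 241010))) = Add(Rational(-27790, 1617011), Mul(-130974, Rational(-1, 241010))) = Add(Rational(-27790, 1617011), Rational(65487, 120505)) = Rational(9322215037, 17714355505)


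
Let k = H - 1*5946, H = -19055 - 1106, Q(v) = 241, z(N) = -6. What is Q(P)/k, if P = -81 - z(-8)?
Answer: -241/26107 ≈ -0.0092312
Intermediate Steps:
P = -75 (P = -81 - 1*(-6) = -81 + 6 = -75)
H = -20161
k = -26107 (k = -20161 - 1*5946 = -20161 - 5946 = -26107)
Q(P)/k = 241/(-26107) = 241*(-1/26107) = -241/26107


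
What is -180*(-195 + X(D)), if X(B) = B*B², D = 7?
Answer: -26640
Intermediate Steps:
X(B) = B³
-180*(-195 + X(D)) = -180*(-195 + 7³) = -180*(-195 + 343) = -180*148 = -26640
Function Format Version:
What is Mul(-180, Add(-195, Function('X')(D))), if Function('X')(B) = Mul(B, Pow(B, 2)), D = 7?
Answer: -26640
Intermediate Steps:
Function('X')(B) = Pow(B, 3)
Mul(-180, Add(-195, Function('X')(D))) = Mul(-180, Add(-195, Pow(7, 3))) = Mul(-180, Add(-195, 343)) = Mul(-180, 148) = -26640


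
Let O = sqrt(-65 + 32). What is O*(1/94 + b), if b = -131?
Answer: -12313*I*sqrt(33)/94 ≈ -752.48*I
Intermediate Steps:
O = I*sqrt(33) (O = sqrt(-33) = I*sqrt(33) ≈ 5.7446*I)
O*(1/94 + b) = (I*sqrt(33))*(1/94 - 131) = (I*sqrt(33))*(-12313/94) = -12313*I*sqrt(33)/94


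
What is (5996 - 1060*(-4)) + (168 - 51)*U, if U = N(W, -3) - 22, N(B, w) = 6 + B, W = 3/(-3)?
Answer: 8247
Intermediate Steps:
W = -1 (W = 3*(-⅓) = -1)
U = -17 (U = (6 - 1) - 22 = 5 - 22 = -17)
(5996 - 1060*(-4)) + (168 - 51)*U = (5996 - 1060*(-4)) + (168 - 51)*(-17) = (5996 + 4240) + 117*(-17) = 10236 - 1989 = 8247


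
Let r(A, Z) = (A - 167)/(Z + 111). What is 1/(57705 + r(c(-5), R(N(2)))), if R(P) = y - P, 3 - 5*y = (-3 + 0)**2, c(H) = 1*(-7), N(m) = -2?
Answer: 559/32256225 ≈ 1.7330e-5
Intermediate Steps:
c(H) = -7
y = -6/5 (y = 3/5 - (-3 + 0)**2/5 = 3/5 - 1/5*(-3)**2 = 3/5 - 1/5*9 = 3/5 - 9/5 = -6/5 ≈ -1.2000)
R(P) = -6/5 - P
r(A, Z) = (-167 + A)/(111 + Z)
1/(57705 + r(c(-5), R(N(2)))) = 1/(57705 + (-167 - 7)/(111 + (-6/5 - 1*(-2)))) = 1/(57705 - 174/(111 + (-6/5 + 2))) = 1/(57705 - 174/(111 + 4/5)) = 1/(57705 - 174/(559/5)) = 1/(57705 + (5/559)*(-174)) = 1/(57705 - 870/559) = 1/(32256225/559) = 559/32256225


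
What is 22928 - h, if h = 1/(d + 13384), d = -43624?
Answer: 693342721/30240 ≈ 22928.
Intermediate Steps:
h = -1/30240 (h = 1/(-43624 + 13384) = 1/(-30240) = -1/30240 ≈ -3.3069e-5)
22928 - h = 22928 - 1*(-1/30240) = 22928 + 1/30240 = 693342721/30240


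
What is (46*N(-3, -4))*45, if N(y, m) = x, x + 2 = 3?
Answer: 2070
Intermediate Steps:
x = 1 (x = -2 + 3 = 1)
N(y, m) = 1
(46*N(-3, -4))*45 = (46*1)*45 = 46*45 = 2070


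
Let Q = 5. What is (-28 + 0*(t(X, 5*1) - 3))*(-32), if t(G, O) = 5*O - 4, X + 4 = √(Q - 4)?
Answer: 896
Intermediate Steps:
X = -3 (X = -4 + √(5 - 4) = -4 + √1 = -4 + 1 = -3)
t(G, O) = -4 + 5*O
(-28 + 0*(t(X, 5*1) - 3))*(-32) = (-28 + 0*((-4 + 5*(5*1)) - 3))*(-32) = (-28 + 0*((-4 + 5*5) - 3))*(-32) = (-28 + 0*((-4 + 25) - 3))*(-32) = (-28 + 0*(21 - 3))*(-32) = (-28 + 0*18)*(-32) = (-28 + 0)*(-32) = -28*(-32) = 896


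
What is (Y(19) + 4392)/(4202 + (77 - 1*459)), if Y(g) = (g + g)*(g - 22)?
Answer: 2139/1910 ≈ 1.1199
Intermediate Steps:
Y(g) = 2*g*(-22 + g) (Y(g) = (2*g)*(-22 + g) = 2*g*(-22 + g))
(Y(19) + 4392)/(4202 + (77 - 1*459)) = (2*19*(-22 + 19) + 4392)/(4202 + (77 - 1*459)) = (2*19*(-3) + 4392)/(4202 + (77 - 459)) = (-114 + 4392)/(4202 - 382) = 4278/3820 = 4278*(1/3820) = 2139/1910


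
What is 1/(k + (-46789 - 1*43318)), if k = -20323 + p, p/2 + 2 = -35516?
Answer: -1/181466 ≈ -5.5107e-6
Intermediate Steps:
p = -71036 (p = -4 + 2*(-35516) = -4 - 71032 = -71036)
k = -91359 (k = -20323 - 71036 = -91359)
1/(k + (-46789 - 1*43318)) = 1/(-91359 + (-46789 - 1*43318)) = 1/(-91359 + (-46789 - 43318)) = 1/(-91359 - 90107) = 1/(-181466) = -1/181466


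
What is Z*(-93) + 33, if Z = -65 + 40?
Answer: 2358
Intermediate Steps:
Z = -25
Z*(-93) + 33 = -25*(-93) + 33 = 2325 + 33 = 2358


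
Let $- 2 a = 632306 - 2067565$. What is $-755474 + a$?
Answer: $- \frac{75689}{2} \approx -37845.0$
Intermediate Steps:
$a = \frac{1435259}{2}$ ($a = - \frac{632306 - 2067565}{2} = \left(- \frac{1}{2}\right) \left(-1435259\right) = \frac{1435259}{2} \approx 7.1763 \cdot 10^{5}$)
$-755474 + a = -755474 + \frac{1435259}{2} = - \frac{75689}{2}$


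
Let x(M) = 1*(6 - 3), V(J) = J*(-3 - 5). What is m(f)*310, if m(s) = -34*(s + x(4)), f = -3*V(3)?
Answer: -790500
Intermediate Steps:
V(J) = -8*J (V(J) = J*(-8) = -8*J)
x(M) = 3 (x(M) = 1*3 = 3)
f = 72 (f = -(-24)*3 = -3*(-24) = 72)
m(s) = -102 - 34*s (m(s) = -34*(s + 3) = -34*(3 + s) = -102 - 34*s)
m(f)*310 = (-102 - 34*72)*310 = (-102 - 2448)*310 = -2550*310 = -790500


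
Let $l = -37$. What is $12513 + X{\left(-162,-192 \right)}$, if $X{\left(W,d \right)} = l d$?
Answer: $19617$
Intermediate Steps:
$X{\left(W,d \right)} = - 37 d$
$12513 + X{\left(-162,-192 \right)} = 12513 - -7104 = 12513 + 7104 = 19617$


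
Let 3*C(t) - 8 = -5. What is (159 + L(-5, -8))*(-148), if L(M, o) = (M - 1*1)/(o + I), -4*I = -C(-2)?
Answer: -733044/31 ≈ -23647.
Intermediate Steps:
C(t) = 1 (C(t) = 8/3 + (⅓)*(-5) = 8/3 - 5/3 = 1)
I = ¼ (I = -(-1)/4 = -¼*(-1) = ¼ ≈ 0.25000)
L(M, o) = (-1 + M)/(¼ + o) (L(M, o) = (M - 1*1)/(o + ¼) = (M - 1)/(¼ + o) = (-1 + M)/(¼ + o))
(159 + L(-5, -8))*(-148) = (159 + 4*(-1 - 5)/(1 + 4*(-8)))*(-148) = (159 + 4*(-6)/(1 - 32))*(-148) = (159 + 4*(-6)/(-31))*(-148) = (159 + 4*(-1/31)*(-6))*(-148) = (159 + 24/31)*(-148) = (4953/31)*(-148) = -733044/31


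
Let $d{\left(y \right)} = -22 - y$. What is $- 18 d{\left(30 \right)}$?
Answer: $936$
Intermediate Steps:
$- 18 d{\left(30 \right)} = - 18 \left(-22 - 30\right) = \left(-18\right) \left(-52\right) = 936$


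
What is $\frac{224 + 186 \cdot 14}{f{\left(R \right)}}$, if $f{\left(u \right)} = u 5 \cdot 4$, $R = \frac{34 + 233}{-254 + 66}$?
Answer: $- \frac{132916}{1335} \approx -99.563$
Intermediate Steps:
$R = - \frac{267}{188}$ ($R = \frac{267}{-188} = 267 \left(- \frac{1}{188}\right) = - \frac{267}{188} \approx -1.4202$)
$f{\left(u \right)} = 20 u$ ($f{\left(u \right)} = 5 u 4 = 20 u$)
$\frac{224 + 186 \cdot 14}{f{\left(R \right)}} = \frac{224 + 186 \cdot 14}{20 \left(- \frac{267}{188}\right)} = \frac{224 + 2604}{- \frac{1335}{47}} = 2828 \left(- \frac{47}{1335}\right) = - \frac{132916}{1335}$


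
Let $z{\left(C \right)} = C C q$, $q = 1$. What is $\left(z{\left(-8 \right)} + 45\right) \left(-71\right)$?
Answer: $-7739$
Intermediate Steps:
$z{\left(C \right)} = C^{2}$ ($z{\left(C \right)} = C C 1 = C C = C^{2}$)
$\left(z{\left(-8 \right)} + 45\right) \left(-71\right) = \left(\left(-8\right)^{2} + 45\right) \left(-71\right) = \left(64 + 45\right) \left(-71\right) = 109 \left(-71\right) = -7739$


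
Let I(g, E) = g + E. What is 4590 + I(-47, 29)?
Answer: 4572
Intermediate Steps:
I(g, E) = E + g
4590 + I(-47, 29) = 4590 + (29 - 47) = 4590 - 18 = 4572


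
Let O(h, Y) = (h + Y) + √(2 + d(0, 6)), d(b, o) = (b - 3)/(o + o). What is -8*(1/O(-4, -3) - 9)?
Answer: 1976/27 + 16*√7/189 ≈ 73.409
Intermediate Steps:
d(b, o) = (-3 + b)/(2*o) (d(b, o) = (-3 + b)/((2*o)) = (-3 + b)*(1/(2*o)) = (-3 + b)/(2*o))
O(h, Y) = Y + h + √7/2 (O(h, Y) = (h + Y) + √(2 + (½)*(-3 + 0)/6) = (Y + h) + √(2 + (½)*(⅙)*(-3)) = (Y + h) + √(2 - ¼) = (Y + h) + √(7/4) = (Y + h) + √7/2 = Y + h + √7/2)
-8*(1/O(-4, -3) - 9) = -8*(1/(-3 - 4 + √7/2) - 9) = -8*(1/(-7 + √7/2) - 9) = -8*(-9 + 1/(-7 + √7/2)) = 72 - 8/(-7 + √7/2)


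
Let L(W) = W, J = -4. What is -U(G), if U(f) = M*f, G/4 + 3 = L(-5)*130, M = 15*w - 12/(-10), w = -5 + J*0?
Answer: -963828/5 ≈ -1.9277e+5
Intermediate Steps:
w = -5 (w = -5 - 4*0 = -5 + 0 = -5)
M = -369/5 (M = 15*(-5) - 12/(-10) = -75 - 12*(-1/10) = -75 + 6/5 = -369/5 ≈ -73.800)
G = -2612 (G = -12 + 4*(-5*130) = -12 + 4*(-650) = -12 - 2600 = -2612)
U(f) = -369*f/5
-U(G) = -(-369)*(-2612)/5 = -1*963828/5 = -963828/5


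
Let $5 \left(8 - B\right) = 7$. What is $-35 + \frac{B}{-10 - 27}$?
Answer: $- \frac{6508}{185} \approx -35.178$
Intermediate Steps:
$B = \frac{33}{5}$ ($B = 8 - \frac{7}{5} = \frac{33}{5} \approx 6.6$)
$-35 + \frac{B}{-10 - 27} = -35 + \frac{1}{-10 - 27} \cdot \frac{33}{5} = -35 + \frac{1}{-37} \cdot \frac{33}{5} = -35 - \frac{33}{185} = - \frac{6508}{185}$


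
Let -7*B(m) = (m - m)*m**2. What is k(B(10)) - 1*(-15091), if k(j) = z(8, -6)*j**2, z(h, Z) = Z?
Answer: 15091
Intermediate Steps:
B(m) = 0 (B(m) = -(m - m)*m**2/7 = -0*m**2 = -1/7*0 = 0)
k(j) = -6*j**2
k(B(10)) - 1*(-15091) = -6*0**2 - 1*(-15091) = -6*0 + 15091 = 0 + 15091 = 15091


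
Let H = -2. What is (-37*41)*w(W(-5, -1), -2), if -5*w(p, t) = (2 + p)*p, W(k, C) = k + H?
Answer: 10619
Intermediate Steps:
W(k, C) = -2 + k (W(k, C) = k - 2 = -2 + k)
w(p, t) = -p*(2 + p)/5 (w(p, t) = -(2 + p)*p/5 = -p*(2 + p)/5)
(-37*41)*w(W(-5, -1), -2) = (-37*41)*(-(-2 - 5)*(2 + (-2 - 5))/5) = -(-1517)*(-7)*(2 - 7)/5 = -(-1517)*(-7)*(-5)/5 = -1517*(-7) = 10619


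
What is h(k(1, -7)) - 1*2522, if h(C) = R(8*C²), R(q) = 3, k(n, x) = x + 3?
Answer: -2519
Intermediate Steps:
k(n, x) = 3 + x
h(C) = 3
h(k(1, -7)) - 1*2522 = 3 - 1*2522 = 3 - 2522 = -2519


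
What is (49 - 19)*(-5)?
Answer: -150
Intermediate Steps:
(49 - 19)*(-5) = 30*(-5) = -150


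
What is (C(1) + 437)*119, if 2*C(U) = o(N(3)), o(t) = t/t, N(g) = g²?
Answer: 104125/2 ≈ 52063.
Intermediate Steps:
o(t) = 1
C(U) = ½ (C(U) = (½)*1 = ½)
(C(1) + 437)*119 = (½ + 437)*119 = (875/2)*119 = 104125/2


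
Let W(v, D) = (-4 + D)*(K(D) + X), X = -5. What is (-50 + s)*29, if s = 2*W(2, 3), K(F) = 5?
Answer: -1450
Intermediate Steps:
W(v, D) = 0 (W(v, D) = (-4 + D)*(5 - 5) = (-4 + D)*0 = 0)
s = 0 (s = 2*0 = 0)
(-50 + s)*29 = (-50 + 0)*29 = -50*29 = -1450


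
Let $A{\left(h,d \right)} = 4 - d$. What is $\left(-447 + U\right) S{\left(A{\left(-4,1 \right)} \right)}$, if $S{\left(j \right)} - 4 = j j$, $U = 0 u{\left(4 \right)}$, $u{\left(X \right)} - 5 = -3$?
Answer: $-5811$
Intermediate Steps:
$u{\left(X \right)} = 2$ ($u{\left(X \right)} = 5 - 3 = 2$)
$U = 0$ ($U = 0 \cdot 2 = 0$)
$S{\left(j \right)} = 4 + j^{2}$ ($S{\left(j \right)} = 4 + j j = 4 + j^{2}$)
$\left(-447 + U\right) S{\left(A{\left(-4,1 \right)} \right)} = \left(-447 + 0\right) \left(4 + \left(4 - 1\right)^{2}\right) = - 447 \left(4 + \left(4 - 1\right)^{2}\right) = - 447 \left(4 + 3^{2}\right) = - 447 \left(4 + 9\right) = \left(-447\right) 13 = -5811$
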